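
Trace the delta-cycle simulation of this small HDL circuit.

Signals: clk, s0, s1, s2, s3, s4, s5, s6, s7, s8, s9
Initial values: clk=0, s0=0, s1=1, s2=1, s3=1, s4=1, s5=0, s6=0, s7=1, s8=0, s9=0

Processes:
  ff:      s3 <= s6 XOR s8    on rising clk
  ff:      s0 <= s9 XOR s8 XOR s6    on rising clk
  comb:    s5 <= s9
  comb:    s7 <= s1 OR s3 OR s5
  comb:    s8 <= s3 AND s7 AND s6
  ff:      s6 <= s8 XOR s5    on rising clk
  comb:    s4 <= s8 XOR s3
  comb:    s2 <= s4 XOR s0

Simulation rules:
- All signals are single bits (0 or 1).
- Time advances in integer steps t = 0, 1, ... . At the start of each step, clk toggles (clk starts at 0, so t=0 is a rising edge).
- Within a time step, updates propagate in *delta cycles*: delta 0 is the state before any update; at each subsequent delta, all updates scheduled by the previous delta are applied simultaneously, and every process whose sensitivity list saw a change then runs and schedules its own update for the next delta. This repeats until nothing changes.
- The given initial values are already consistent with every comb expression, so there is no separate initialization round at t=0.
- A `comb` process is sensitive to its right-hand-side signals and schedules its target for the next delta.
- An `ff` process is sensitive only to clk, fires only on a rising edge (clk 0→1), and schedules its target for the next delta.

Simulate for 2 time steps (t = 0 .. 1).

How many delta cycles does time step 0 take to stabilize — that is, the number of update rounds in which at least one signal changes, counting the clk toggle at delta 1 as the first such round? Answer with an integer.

4

t0.Δ0 s6=0 s9=0 s8=0 s3=1 s4=1 s0=0 s7=1 clk=0 s1=1 s5=0 s2=1
t0.Δ1 s6=0 s9=0 s8=0 s3=1 s4=1 s0=0 s7=1 clk=1 s1=1 s5=0 s2=1
t0.Δ2 s6=0 s9=0 s8=0 s3=0 s4=1 s0=0 s7=1 clk=1 s1=1 s5=0 s2=1
t0.Δ3 s6=0 s9=0 s8=0 s3=0 s4=0 s0=0 s7=1 clk=1 s1=1 s5=0 s2=1
t0.Δ4 s6=0 s9=0 s8=0 s3=0 s4=0 s0=0 s7=1 clk=1 s1=1 s5=0 s2=0
t1.Δ0 s6=0 s9=0 s8=0 s3=0 s4=0 s0=0 s7=1 clk=1 s1=1 s5=0 s2=0
t1.Δ1 s6=0 s9=0 s8=0 s3=0 s4=0 s0=0 s7=1 clk=0 s1=1 s5=0 s2=0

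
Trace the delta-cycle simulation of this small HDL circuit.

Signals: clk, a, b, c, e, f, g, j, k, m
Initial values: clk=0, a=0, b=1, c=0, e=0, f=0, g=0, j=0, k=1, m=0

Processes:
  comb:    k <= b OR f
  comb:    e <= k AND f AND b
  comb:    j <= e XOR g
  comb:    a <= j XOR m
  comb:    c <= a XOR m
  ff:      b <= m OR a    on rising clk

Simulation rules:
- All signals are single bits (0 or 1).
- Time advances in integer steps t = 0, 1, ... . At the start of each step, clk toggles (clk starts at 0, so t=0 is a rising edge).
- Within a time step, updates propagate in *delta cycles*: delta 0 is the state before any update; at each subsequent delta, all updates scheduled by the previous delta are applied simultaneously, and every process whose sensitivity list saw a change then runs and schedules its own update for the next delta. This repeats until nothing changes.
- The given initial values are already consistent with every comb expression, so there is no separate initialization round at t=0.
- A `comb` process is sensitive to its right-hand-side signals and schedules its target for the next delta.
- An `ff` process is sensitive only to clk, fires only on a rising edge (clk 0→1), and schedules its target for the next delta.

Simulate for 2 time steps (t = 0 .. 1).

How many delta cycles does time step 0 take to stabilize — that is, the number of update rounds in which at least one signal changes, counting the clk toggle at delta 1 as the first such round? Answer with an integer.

t=0 Δ0: f=0 e=0 clk=0 a=0 k=1 m=0 c=0 g=0 b=1 j=0
  Δ1: clk:0→1
  Δ2: b:1→0
  Δ3: k:1→0
  (3Δ to stable)
t=1 Δ0: f=0 e=0 clk=1 a=0 k=0 m=0 c=0 g=0 b=0 j=0
  Δ1: clk:1→0
  (1Δ to stable)

3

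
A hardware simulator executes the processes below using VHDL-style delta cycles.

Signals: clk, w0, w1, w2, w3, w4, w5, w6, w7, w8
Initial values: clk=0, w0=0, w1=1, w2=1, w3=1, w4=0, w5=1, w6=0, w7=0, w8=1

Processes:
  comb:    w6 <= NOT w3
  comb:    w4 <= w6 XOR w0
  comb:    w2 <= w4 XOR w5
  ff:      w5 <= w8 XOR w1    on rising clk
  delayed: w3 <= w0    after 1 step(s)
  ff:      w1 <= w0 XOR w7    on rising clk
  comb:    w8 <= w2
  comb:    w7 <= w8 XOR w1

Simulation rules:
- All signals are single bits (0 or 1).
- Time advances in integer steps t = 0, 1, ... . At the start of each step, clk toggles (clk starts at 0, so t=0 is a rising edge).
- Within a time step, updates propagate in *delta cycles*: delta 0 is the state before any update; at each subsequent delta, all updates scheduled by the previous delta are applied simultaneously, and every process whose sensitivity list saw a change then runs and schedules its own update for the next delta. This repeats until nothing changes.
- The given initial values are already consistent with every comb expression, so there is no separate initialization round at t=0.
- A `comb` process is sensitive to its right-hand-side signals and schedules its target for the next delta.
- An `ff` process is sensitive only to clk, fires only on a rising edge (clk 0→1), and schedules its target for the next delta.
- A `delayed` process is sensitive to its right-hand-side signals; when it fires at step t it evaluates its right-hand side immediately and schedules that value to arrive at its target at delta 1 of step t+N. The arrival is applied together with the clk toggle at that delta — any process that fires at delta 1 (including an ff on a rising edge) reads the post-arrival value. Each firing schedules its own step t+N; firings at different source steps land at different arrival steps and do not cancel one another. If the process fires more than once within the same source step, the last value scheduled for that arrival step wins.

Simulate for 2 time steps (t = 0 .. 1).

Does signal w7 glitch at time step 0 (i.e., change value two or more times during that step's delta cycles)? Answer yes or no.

yes

t0.Δ0 w6=0 w3=1 w4=0 w0=0 w1=1 w2=1 w8=1 w7=0 clk=0 w5=1
t0.Δ1 w6=0 w3=1 w4=0 w0=0 w1=1 w2=1 w8=1 w7=0 clk=1 w5=1
t0.Δ2 w6=0 w3=1 w4=0 w0=0 w1=0 w2=1 w8=1 w7=0 clk=1 w5=0
t0.Δ3 w6=0 w3=1 w4=0 w0=0 w1=0 w2=0 w8=1 w7=1 clk=1 w5=0
t0.Δ4 w6=0 w3=1 w4=0 w0=0 w1=0 w2=0 w8=0 w7=1 clk=1 w5=0
t0.Δ5 w6=0 w3=1 w4=0 w0=0 w1=0 w2=0 w8=0 w7=0 clk=1 w5=0
t1.Δ0 w6=0 w3=1 w4=0 w0=0 w1=0 w2=0 w8=0 w7=0 clk=1 w5=0
t1.Δ1 w6=0 w3=1 w4=0 w0=0 w1=0 w2=0 w8=0 w7=0 clk=0 w5=0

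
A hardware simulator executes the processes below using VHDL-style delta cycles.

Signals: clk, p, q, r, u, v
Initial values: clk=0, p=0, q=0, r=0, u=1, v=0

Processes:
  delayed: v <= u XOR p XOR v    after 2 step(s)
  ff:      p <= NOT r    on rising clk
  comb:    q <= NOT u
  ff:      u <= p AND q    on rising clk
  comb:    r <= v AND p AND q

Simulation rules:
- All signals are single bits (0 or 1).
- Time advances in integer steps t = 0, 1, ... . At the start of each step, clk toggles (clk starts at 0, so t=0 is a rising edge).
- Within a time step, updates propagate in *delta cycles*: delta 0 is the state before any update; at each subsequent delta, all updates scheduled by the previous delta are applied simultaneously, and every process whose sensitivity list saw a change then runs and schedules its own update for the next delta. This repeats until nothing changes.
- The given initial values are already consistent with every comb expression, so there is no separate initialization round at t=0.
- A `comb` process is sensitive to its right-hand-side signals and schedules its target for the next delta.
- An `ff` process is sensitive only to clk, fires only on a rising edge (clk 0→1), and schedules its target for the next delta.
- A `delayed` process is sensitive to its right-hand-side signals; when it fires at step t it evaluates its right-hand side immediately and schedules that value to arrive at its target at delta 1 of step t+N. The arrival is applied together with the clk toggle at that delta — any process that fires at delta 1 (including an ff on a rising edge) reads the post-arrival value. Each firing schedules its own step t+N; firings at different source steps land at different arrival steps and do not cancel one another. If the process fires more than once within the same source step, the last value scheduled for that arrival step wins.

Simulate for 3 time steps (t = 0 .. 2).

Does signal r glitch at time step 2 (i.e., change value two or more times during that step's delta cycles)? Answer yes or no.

t=0 Δ0: r=0 u=1 v=0 clk=0 p=0 q=0
  Δ1: clk:0→1
  Δ2: u:1→0, p:0→1
  Δ3: q:0→1
  (3Δ to stable)
t=1 Δ0: r=0 u=0 v=0 clk=1 p=1 q=1
  Δ1: clk:1→0
  (1Δ to stable)
t=2 Δ0: r=0 u=0 v=0 clk=0 p=1 q=1
  Δ1: v:0→1, clk:0→1
  Δ2: r:0→1, u:0→1
  Δ3: q:1→0
  Δ4: r:1→0
  (4Δ to stable)

yes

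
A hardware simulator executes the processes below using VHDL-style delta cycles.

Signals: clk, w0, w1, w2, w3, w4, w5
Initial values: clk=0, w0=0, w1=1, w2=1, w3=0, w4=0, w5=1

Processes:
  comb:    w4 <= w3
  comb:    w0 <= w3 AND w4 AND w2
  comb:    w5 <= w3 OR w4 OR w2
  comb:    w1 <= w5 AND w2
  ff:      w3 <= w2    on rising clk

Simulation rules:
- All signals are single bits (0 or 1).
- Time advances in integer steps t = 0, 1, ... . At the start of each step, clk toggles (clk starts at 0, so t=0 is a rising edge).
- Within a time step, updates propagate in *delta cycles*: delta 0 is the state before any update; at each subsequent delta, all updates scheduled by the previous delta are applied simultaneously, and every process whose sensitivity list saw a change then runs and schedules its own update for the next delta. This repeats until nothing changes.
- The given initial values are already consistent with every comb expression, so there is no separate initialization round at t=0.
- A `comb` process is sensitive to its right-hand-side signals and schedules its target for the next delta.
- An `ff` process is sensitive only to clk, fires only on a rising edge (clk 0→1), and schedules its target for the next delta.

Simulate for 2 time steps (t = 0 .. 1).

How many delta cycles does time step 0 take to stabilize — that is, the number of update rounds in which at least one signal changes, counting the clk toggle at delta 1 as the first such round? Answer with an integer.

t=0 Δ0: w3=0 w2=1 w4=0 w0=0 w5=1 clk=0 w1=1
  Δ1: clk:0→1
  Δ2: w3:0→1
  Δ3: w4:0→1
  Δ4: w0:0→1
  (4Δ to stable)
t=1 Δ0: w3=1 w2=1 w4=1 w0=1 w5=1 clk=1 w1=1
  Δ1: clk:1→0
  (1Δ to stable)

4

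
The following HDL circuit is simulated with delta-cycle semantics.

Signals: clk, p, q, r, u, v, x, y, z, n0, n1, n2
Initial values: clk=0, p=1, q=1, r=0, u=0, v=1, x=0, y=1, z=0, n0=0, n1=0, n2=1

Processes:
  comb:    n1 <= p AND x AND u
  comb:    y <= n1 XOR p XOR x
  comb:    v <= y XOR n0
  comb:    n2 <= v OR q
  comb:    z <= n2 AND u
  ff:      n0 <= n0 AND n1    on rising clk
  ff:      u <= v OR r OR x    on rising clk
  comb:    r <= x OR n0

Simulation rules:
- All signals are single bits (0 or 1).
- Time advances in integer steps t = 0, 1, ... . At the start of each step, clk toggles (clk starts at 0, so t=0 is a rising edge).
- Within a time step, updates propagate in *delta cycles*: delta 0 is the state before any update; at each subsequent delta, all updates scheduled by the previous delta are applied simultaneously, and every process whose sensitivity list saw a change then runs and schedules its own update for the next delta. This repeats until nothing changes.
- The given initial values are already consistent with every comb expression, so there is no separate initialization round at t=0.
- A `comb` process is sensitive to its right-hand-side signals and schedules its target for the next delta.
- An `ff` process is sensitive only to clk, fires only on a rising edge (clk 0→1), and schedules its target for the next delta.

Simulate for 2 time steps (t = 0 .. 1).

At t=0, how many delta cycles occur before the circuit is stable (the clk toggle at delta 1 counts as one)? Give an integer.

[bits: x,z,n0,p,u,n1,clk,n2,v,q,y,r]
t=0: Δ0=000100011110 Δ1=000100111110 Δ2=000110111110 Δ3=010110111110 | 3Δ
t=1: Δ0=010110111110 Δ1=010110011110 | 1Δ

3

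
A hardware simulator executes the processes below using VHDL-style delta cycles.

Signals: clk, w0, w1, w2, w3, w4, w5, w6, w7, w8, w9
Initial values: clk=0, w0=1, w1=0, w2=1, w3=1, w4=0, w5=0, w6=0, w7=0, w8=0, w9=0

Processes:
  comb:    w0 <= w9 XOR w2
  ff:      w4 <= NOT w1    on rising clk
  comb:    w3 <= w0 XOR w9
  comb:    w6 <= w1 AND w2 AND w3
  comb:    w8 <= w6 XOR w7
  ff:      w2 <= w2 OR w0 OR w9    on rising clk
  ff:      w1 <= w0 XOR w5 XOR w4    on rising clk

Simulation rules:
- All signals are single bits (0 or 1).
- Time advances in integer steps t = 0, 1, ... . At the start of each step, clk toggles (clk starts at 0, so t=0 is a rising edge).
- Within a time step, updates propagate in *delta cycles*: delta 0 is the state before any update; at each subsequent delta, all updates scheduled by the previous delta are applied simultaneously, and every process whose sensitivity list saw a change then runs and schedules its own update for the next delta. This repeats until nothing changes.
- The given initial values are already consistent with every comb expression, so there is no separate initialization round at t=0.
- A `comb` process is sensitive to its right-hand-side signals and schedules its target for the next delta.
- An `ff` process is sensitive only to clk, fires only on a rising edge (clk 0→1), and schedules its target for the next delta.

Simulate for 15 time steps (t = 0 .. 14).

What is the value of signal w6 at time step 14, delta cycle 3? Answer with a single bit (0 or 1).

t=0 Δ0: w5=0 w0=1 w3=1 clk=0 w2=1 w1=0 w4=0 w9=0 w8=0 w7=0 w6=0
  Δ1: clk:0→1
  Δ2: w1:0→1, w4:0→1
  Δ3: w6:0→1
  Δ4: w8:0→1
  (4Δ to stable)
t=1 Δ0: w5=0 w0=1 w3=1 clk=1 w2=1 w1=1 w4=1 w9=0 w8=1 w7=0 w6=1
  Δ1: clk:1→0
  (1Δ to stable)
t=2 Δ0: w5=0 w0=1 w3=1 clk=0 w2=1 w1=1 w4=1 w9=0 w8=1 w7=0 w6=1
  Δ1: clk:0→1
  Δ2: w1:1→0, w4:1→0
  Δ3: w6:1→0
  Δ4: w8:1→0
  (4Δ to stable)
t=3 Δ0: w5=0 w0=1 w3=1 clk=1 w2=1 w1=0 w4=0 w9=0 w8=0 w7=0 w6=0
  Δ1: clk:1→0
  (1Δ to stable)
t=4 Δ0: w5=0 w0=1 w3=1 clk=0 w2=1 w1=0 w4=0 w9=0 w8=0 w7=0 w6=0
  Δ1: clk:0→1
  Δ2: w1:0→1, w4:0→1
  Δ3: w6:0→1
  Δ4: w8:0→1
  (4Δ to stable)
t=5 Δ0: w5=0 w0=1 w3=1 clk=1 w2=1 w1=1 w4=1 w9=0 w8=1 w7=0 w6=1
  Δ1: clk:1→0
  (1Δ to stable)
t=6 Δ0: w5=0 w0=1 w3=1 clk=0 w2=1 w1=1 w4=1 w9=0 w8=1 w7=0 w6=1
  Δ1: clk:0→1
  Δ2: w1:1→0, w4:1→0
  Δ3: w6:1→0
  Δ4: w8:1→0
  (4Δ to stable)
t=7 Δ0: w5=0 w0=1 w3=1 clk=1 w2=1 w1=0 w4=0 w9=0 w8=0 w7=0 w6=0
  Δ1: clk:1→0
  (1Δ to stable)
t=8 Δ0: w5=0 w0=1 w3=1 clk=0 w2=1 w1=0 w4=0 w9=0 w8=0 w7=0 w6=0
  Δ1: clk:0→1
  Δ2: w1:0→1, w4:0→1
  Δ3: w6:0→1
  Δ4: w8:0→1
  (4Δ to stable)
t=9 Δ0: w5=0 w0=1 w3=1 clk=1 w2=1 w1=1 w4=1 w9=0 w8=1 w7=0 w6=1
  Δ1: clk:1→0
  (1Δ to stable)
t=10 Δ0: w5=0 w0=1 w3=1 clk=0 w2=1 w1=1 w4=1 w9=0 w8=1 w7=0 w6=1
  Δ1: clk:0→1
  Δ2: w1:1→0, w4:1→0
  Δ3: w6:1→0
  Δ4: w8:1→0
  (4Δ to stable)
t=11 Δ0: w5=0 w0=1 w3=1 clk=1 w2=1 w1=0 w4=0 w9=0 w8=0 w7=0 w6=0
  Δ1: clk:1→0
  (1Δ to stable)
t=12 Δ0: w5=0 w0=1 w3=1 clk=0 w2=1 w1=0 w4=0 w9=0 w8=0 w7=0 w6=0
  Δ1: clk:0→1
  Δ2: w1:0→1, w4:0→1
  Δ3: w6:0→1
  Δ4: w8:0→1
  (4Δ to stable)
t=13 Δ0: w5=0 w0=1 w3=1 clk=1 w2=1 w1=1 w4=1 w9=0 w8=1 w7=0 w6=1
  Δ1: clk:1→0
  (1Δ to stable)
t=14 Δ0: w5=0 w0=1 w3=1 clk=0 w2=1 w1=1 w4=1 w9=0 w8=1 w7=0 w6=1
  Δ1: clk:0→1
  Δ2: w1:1→0, w4:1→0
  Δ3: w6:1→0
  Δ4: w8:1→0
  (4Δ to stable)

0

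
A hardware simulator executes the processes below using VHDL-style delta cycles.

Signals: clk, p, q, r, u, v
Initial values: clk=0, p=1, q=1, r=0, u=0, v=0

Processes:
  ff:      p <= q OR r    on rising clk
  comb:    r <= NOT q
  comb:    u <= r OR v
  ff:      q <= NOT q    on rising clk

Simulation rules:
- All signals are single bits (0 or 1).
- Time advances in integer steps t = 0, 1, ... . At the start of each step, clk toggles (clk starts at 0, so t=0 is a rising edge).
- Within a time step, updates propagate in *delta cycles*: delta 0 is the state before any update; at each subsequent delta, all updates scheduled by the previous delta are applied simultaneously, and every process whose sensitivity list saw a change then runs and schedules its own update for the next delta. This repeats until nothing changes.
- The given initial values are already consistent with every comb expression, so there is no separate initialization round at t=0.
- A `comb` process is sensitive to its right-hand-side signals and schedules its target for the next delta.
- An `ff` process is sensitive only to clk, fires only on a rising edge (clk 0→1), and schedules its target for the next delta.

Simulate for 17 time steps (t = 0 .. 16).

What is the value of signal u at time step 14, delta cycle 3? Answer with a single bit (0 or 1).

1

t=0 Δ0: clk=0 r=0 p=1 u=0 v=0 q=1
  Δ1: clk:0→1
  Δ2: q:1→0
  Δ3: r:0→1
  Δ4: u:0→1
  (4Δ to stable)
t=1 Δ0: clk=1 r=1 p=1 u=1 v=0 q=0
  Δ1: clk:1→0
  (1Δ to stable)
t=2 Δ0: clk=0 r=1 p=1 u=1 v=0 q=0
  Δ1: clk:0→1
  Δ2: q:0→1
  Δ3: r:1→0
  Δ4: u:1→0
  (4Δ to stable)
t=3 Δ0: clk=1 r=0 p=1 u=0 v=0 q=1
  Δ1: clk:1→0
  (1Δ to stable)
t=4 Δ0: clk=0 r=0 p=1 u=0 v=0 q=1
  Δ1: clk:0→1
  Δ2: q:1→0
  Δ3: r:0→1
  Δ4: u:0→1
  (4Δ to stable)
t=5 Δ0: clk=1 r=1 p=1 u=1 v=0 q=0
  Δ1: clk:1→0
  (1Δ to stable)
t=6 Δ0: clk=0 r=1 p=1 u=1 v=0 q=0
  Δ1: clk:0→1
  Δ2: q:0→1
  Δ3: r:1→0
  Δ4: u:1→0
  (4Δ to stable)
t=7 Δ0: clk=1 r=0 p=1 u=0 v=0 q=1
  Δ1: clk:1→0
  (1Δ to stable)
t=8 Δ0: clk=0 r=0 p=1 u=0 v=0 q=1
  Δ1: clk:0→1
  Δ2: q:1→0
  Δ3: r:0→1
  Δ4: u:0→1
  (4Δ to stable)
t=9 Δ0: clk=1 r=1 p=1 u=1 v=0 q=0
  Δ1: clk:1→0
  (1Δ to stable)
t=10 Δ0: clk=0 r=1 p=1 u=1 v=0 q=0
  Δ1: clk:0→1
  Δ2: q:0→1
  Δ3: r:1→0
  Δ4: u:1→0
  (4Δ to stable)
t=11 Δ0: clk=1 r=0 p=1 u=0 v=0 q=1
  Δ1: clk:1→0
  (1Δ to stable)
t=12 Δ0: clk=0 r=0 p=1 u=0 v=0 q=1
  Δ1: clk:0→1
  Δ2: q:1→0
  Δ3: r:0→1
  Δ4: u:0→1
  (4Δ to stable)
t=13 Δ0: clk=1 r=1 p=1 u=1 v=0 q=0
  Δ1: clk:1→0
  (1Δ to stable)
t=14 Δ0: clk=0 r=1 p=1 u=1 v=0 q=0
  Δ1: clk:0→1
  Δ2: q:0→1
  Δ3: r:1→0
  Δ4: u:1→0
  (4Δ to stable)
t=15 Δ0: clk=1 r=0 p=1 u=0 v=0 q=1
  Δ1: clk:1→0
  (1Δ to stable)
t=16 Δ0: clk=0 r=0 p=1 u=0 v=0 q=1
  Δ1: clk:0→1
  Δ2: q:1→0
  Δ3: r:0→1
  Δ4: u:0→1
  (4Δ to stable)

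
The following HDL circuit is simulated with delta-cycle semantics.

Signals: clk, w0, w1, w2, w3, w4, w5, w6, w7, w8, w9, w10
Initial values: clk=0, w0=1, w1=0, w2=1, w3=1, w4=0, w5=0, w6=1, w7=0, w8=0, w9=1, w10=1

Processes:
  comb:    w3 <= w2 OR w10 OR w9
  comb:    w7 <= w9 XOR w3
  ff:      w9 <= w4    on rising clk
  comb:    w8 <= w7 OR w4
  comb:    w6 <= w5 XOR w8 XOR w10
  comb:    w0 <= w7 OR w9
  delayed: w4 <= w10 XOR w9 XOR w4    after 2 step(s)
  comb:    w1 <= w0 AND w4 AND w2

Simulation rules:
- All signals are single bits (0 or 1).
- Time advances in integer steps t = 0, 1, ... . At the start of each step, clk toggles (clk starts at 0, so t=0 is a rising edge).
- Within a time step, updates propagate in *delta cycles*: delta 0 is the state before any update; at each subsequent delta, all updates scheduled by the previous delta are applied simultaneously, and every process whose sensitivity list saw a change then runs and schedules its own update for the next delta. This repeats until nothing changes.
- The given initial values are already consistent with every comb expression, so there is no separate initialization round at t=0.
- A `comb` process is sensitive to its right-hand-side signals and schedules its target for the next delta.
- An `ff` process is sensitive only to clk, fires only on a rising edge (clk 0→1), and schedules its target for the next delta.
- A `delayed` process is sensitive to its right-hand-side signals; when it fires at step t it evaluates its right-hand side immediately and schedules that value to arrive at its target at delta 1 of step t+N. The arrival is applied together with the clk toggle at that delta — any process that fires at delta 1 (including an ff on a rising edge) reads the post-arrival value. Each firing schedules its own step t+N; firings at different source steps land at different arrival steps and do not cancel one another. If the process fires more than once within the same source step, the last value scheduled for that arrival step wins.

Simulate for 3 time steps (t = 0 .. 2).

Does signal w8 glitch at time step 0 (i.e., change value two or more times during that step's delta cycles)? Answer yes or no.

no

t0.Δ0 w7=0 w9=1 clk=0 w3=1 w2=1 w8=0 w6=1 w1=0 w5=0 w0=1 w4=0 w10=1
t0.Δ1 w7=0 w9=1 clk=1 w3=1 w2=1 w8=0 w6=1 w1=0 w5=0 w0=1 w4=0 w10=1
t0.Δ2 w7=0 w9=0 clk=1 w3=1 w2=1 w8=0 w6=1 w1=0 w5=0 w0=1 w4=0 w10=1
t0.Δ3 w7=1 w9=0 clk=1 w3=1 w2=1 w8=0 w6=1 w1=0 w5=0 w0=0 w4=0 w10=1
t0.Δ4 w7=1 w9=0 clk=1 w3=1 w2=1 w8=1 w6=1 w1=0 w5=0 w0=1 w4=0 w10=1
t0.Δ5 w7=1 w9=0 clk=1 w3=1 w2=1 w8=1 w6=0 w1=0 w5=0 w0=1 w4=0 w10=1
t1.Δ0 w7=1 w9=0 clk=1 w3=1 w2=1 w8=1 w6=0 w1=0 w5=0 w0=1 w4=0 w10=1
t1.Δ1 w7=1 w9=0 clk=0 w3=1 w2=1 w8=1 w6=0 w1=0 w5=0 w0=1 w4=0 w10=1
t2.Δ0 w7=1 w9=0 clk=0 w3=1 w2=1 w8=1 w6=0 w1=0 w5=0 w0=1 w4=0 w10=1
t2.Δ1 w7=1 w9=0 clk=1 w3=1 w2=1 w8=1 w6=0 w1=0 w5=0 w0=1 w4=1 w10=1
t2.Δ2 w7=1 w9=1 clk=1 w3=1 w2=1 w8=1 w6=0 w1=1 w5=0 w0=1 w4=1 w10=1
t2.Δ3 w7=0 w9=1 clk=1 w3=1 w2=1 w8=1 w6=0 w1=1 w5=0 w0=1 w4=1 w10=1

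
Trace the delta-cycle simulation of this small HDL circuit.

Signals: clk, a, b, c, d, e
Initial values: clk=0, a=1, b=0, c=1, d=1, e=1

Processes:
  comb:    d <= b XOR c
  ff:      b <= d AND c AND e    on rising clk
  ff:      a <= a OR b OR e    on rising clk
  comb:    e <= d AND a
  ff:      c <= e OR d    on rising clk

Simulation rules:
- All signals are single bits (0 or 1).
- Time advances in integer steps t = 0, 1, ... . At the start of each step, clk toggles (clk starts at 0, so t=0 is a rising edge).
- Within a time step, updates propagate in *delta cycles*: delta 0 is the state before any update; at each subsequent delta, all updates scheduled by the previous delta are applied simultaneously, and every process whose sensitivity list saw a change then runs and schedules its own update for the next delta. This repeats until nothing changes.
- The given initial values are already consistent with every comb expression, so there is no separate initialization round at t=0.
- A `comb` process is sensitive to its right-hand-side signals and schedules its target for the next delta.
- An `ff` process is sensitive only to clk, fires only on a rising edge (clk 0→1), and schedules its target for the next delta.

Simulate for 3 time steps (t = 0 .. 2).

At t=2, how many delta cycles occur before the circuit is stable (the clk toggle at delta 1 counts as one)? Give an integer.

2

t=0 Δ0: b=0 e=1 clk=0 c=1 a=1 d=1
  Δ1: clk:0→1
  Δ2: b:0→1
  Δ3: d:1→0
  Δ4: e:1→0
  (4Δ to stable)
t=1 Δ0: b=1 e=0 clk=1 c=1 a=1 d=0
  Δ1: clk:1→0
  (1Δ to stable)
t=2 Δ0: b=1 e=0 clk=0 c=1 a=1 d=0
  Δ1: clk:0→1
  Δ2: b:1→0, c:1→0
  (2Δ to stable)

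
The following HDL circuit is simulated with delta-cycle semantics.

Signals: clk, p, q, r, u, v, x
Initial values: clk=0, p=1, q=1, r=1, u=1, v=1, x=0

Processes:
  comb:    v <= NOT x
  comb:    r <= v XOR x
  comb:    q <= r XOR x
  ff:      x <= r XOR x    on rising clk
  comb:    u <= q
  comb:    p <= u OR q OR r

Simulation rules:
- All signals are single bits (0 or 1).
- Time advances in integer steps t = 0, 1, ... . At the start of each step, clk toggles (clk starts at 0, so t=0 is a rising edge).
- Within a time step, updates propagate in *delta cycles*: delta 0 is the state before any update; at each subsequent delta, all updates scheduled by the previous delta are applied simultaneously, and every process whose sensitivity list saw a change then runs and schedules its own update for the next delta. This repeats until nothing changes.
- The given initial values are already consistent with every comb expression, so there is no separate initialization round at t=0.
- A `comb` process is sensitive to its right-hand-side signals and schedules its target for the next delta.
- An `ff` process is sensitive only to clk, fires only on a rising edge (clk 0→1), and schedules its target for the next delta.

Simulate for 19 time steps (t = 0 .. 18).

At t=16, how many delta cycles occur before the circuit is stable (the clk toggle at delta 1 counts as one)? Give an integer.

t0.Δ0 clk=0 p=1 q=1 v=1 u=1 r=1 x=0
t0.Δ1 clk=1 p=1 q=1 v=1 u=1 r=1 x=0
t0.Δ2 clk=1 p=1 q=1 v=1 u=1 r=1 x=1
t0.Δ3 clk=1 p=1 q=0 v=0 u=1 r=0 x=1
t0.Δ4 clk=1 p=1 q=1 v=0 u=0 r=1 x=1
t0.Δ5 clk=1 p=1 q=0 v=0 u=1 r=1 x=1
t0.Δ6 clk=1 p=1 q=0 v=0 u=0 r=1 x=1
t1.Δ0 clk=1 p=1 q=0 v=0 u=0 r=1 x=1
t1.Δ1 clk=0 p=1 q=0 v=0 u=0 r=1 x=1
t2.Δ0 clk=0 p=1 q=0 v=0 u=0 r=1 x=1
t2.Δ1 clk=1 p=1 q=0 v=0 u=0 r=1 x=1
t2.Δ2 clk=1 p=1 q=0 v=0 u=0 r=1 x=0
t2.Δ3 clk=1 p=1 q=1 v=1 u=0 r=0 x=0
t2.Δ4 clk=1 p=1 q=0 v=1 u=1 r=1 x=0
t2.Δ5 clk=1 p=1 q=1 v=1 u=0 r=1 x=0
t2.Δ6 clk=1 p=1 q=1 v=1 u=1 r=1 x=0
t3.Δ0 clk=1 p=1 q=1 v=1 u=1 r=1 x=0
t3.Δ1 clk=0 p=1 q=1 v=1 u=1 r=1 x=0
t4.Δ0 clk=0 p=1 q=1 v=1 u=1 r=1 x=0
t4.Δ1 clk=1 p=1 q=1 v=1 u=1 r=1 x=0
t4.Δ2 clk=1 p=1 q=1 v=1 u=1 r=1 x=1
t4.Δ3 clk=1 p=1 q=0 v=0 u=1 r=0 x=1
t4.Δ4 clk=1 p=1 q=1 v=0 u=0 r=1 x=1
t4.Δ5 clk=1 p=1 q=0 v=0 u=1 r=1 x=1
t4.Δ6 clk=1 p=1 q=0 v=0 u=0 r=1 x=1
t5.Δ0 clk=1 p=1 q=0 v=0 u=0 r=1 x=1
t5.Δ1 clk=0 p=1 q=0 v=0 u=0 r=1 x=1
t6.Δ0 clk=0 p=1 q=0 v=0 u=0 r=1 x=1
t6.Δ1 clk=1 p=1 q=0 v=0 u=0 r=1 x=1
t6.Δ2 clk=1 p=1 q=0 v=0 u=0 r=1 x=0
t6.Δ3 clk=1 p=1 q=1 v=1 u=0 r=0 x=0
t6.Δ4 clk=1 p=1 q=0 v=1 u=1 r=1 x=0
t6.Δ5 clk=1 p=1 q=1 v=1 u=0 r=1 x=0
t6.Δ6 clk=1 p=1 q=1 v=1 u=1 r=1 x=0
t7.Δ0 clk=1 p=1 q=1 v=1 u=1 r=1 x=0
t7.Δ1 clk=0 p=1 q=1 v=1 u=1 r=1 x=0
t8.Δ0 clk=0 p=1 q=1 v=1 u=1 r=1 x=0
t8.Δ1 clk=1 p=1 q=1 v=1 u=1 r=1 x=0
t8.Δ2 clk=1 p=1 q=1 v=1 u=1 r=1 x=1
t8.Δ3 clk=1 p=1 q=0 v=0 u=1 r=0 x=1
t8.Δ4 clk=1 p=1 q=1 v=0 u=0 r=1 x=1
t8.Δ5 clk=1 p=1 q=0 v=0 u=1 r=1 x=1
t8.Δ6 clk=1 p=1 q=0 v=0 u=0 r=1 x=1
t9.Δ0 clk=1 p=1 q=0 v=0 u=0 r=1 x=1
t9.Δ1 clk=0 p=1 q=0 v=0 u=0 r=1 x=1
t10.Δ0 clk=0 p=1 q=0 v=0 u=0 r=1 x=1
t10.Δ1 clk=1 p=1 q=0 v=0 u=0 r=1 x=1
t10.Δ2 clk=1 p=1 q=0 v=0 u=0 r=1 x=0
t10.Δ3 clk=1 p=1 q=1 v=1 u=0 r=0 x=0
t10.Δ4 clk=1 p=1 q=0 v=1 u=1 r=1 x=0
t10.Δ5 clk=1 p=1 q=1 v=1 u=0 r=1 x=0
t10.Δ6 clk=1 p=1 q=1 v=1 u=1 r=1 x=0
t11.Δ0 clk=1 p=1 q=1 v=1 u=1 r=1 x=0
t11.Δ1 clk=0 p=1 q=1 v=1 u=1 r=1 x=0
t12.Δ0 clk=0 p=1 q=1 v=1 u=1 r=1 x=0
t12.Δ1 clk=1 p=1 q=1 v=1 u=1 r=1 x=0
t12.Δ2 clk=1 p=1 q=1 v=1 u=1 r=1 x=1
t12.Δ3 clk=1 p=1 q=0 v=0 u=1 r=0 x=1
t12.Δ4 clk=1 p=1 q=1 v=0 u=0 r=1 x=1
t12.Δ5 clk=1 p=1 q=0 v=0 u=1 r=1 x=1
t12.Δ6 clk=1 p=1 q=0 v=0 u=0 r=1 x=1
t13.Δ0 clk=1 p=1 q=0 v=0 u=0 r=1 x=1
t13.Δ1 clk=0 p=1 q=0 v=0 u=0 r=1 x=1
t14.Δ0 clk=0 p=1 q=0 v=0 u=0 r=1 x=1
t14.Δ1 clk=1 p=1 q=0 v=0 u=0 r=1 x=1
t14.Δ2 clk=1 p=1 q=0 v=0 u=0 r=1 x=0
t14.Δ3 clk=1 p=1 q=1 v=1 u=0 r=0 x=0
t14.Δ4 clk=1 p=1 q=0 v=1 u=1 r=1 x=0
t14.Δ5 clk=1 p=1 q=1 v=1 u=0 r=1 x=0
t14.Δ6 clk=1 p=1 q=1 v=1 u=1 r=1 x=0
t15.Δ0 clk=1 p=1 q=1 v=1 u=1 r=1 x=0
t15.Δ1 clk=0 p=1 q=1 v=1 u=1 r=1 x=0
t16.Δ0 clk=0 p=1 q=1 v=1 u=1 r=1 x=0
t16.Δ1 clk=1 p=1 q=1 v=1 u=1 r=1 x=0
t16.Δ2 clk=1 p=1 q=1 v=1 u=1 r=1 x=1
t16.Δ3 clk=1 p=1 q=0 v=0 u=1 r=0 x=1
t16.Δ4 clk=1 p=1 q=1 v=0 u=0 r=1 x=1
t16.Δ5 clk=1 p=1 q=0 v=0 u=1 r=1 x=1
t16.Δ6 clk=1 p=1 q=0 v=0 u=0 r=1 x=1
t17.Δ0 clk=1 p=1 q=0 v=0 u=0 r=1 x=1
t17.Δ1 clk=0 p=1 q=0 v=0 u=0 r=1 x=1
t18.Δ0 clk=0 p=1 q=0 v=0 u=0 r=1 x=1
t18.Δ1 clk=1 p=1 q=0 v=0 u=0 r=1 x=1
t18.Δ2 clk=1 p=1 q=0 v=0 u=0 r=1 x=0
t18.Δ3 clk=1 p=1 q=1 v=1 u=0 r=0 x=0
t18.Δ4 clk=1 p=1 q=0 v=1 u=1 r=1 x=0
t18.Δ5 clk=1 p=1 q=1 v=1 u=0 r=1 x=0
t18.Δ6 clk=1 p=1 q=1 v=1 u=1 r=1 x=0

6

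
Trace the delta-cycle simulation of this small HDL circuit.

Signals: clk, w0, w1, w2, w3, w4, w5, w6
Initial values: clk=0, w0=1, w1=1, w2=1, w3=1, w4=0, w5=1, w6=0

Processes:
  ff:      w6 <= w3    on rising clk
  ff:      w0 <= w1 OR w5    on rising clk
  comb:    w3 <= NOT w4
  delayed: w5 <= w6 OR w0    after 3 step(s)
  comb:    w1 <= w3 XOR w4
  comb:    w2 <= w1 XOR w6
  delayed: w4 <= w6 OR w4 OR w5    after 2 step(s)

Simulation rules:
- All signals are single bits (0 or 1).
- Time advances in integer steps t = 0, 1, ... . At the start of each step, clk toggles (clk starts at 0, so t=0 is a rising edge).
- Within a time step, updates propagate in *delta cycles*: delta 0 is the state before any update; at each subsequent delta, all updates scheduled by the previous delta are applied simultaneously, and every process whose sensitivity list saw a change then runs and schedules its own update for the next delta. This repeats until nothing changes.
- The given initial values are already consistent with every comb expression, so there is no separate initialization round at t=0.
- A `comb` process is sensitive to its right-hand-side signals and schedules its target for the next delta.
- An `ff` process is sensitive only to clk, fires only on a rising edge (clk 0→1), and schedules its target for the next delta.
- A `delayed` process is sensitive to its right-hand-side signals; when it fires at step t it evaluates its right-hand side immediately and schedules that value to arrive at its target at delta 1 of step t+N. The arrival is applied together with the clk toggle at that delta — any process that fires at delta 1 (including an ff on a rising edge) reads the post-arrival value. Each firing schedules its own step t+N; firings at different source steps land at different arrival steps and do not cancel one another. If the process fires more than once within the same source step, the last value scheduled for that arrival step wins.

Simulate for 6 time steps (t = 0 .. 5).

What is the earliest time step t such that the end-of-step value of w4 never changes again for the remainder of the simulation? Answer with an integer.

t0.Δ0 clk=0 w0=1 w4=0 w1=1 w6=0 w2=1 w5=1 w3=1
t0.Δ1 clk=1 w0=1 w4=0 w1=1 w6=0 w2=1 w5=1 w3=1
t0.Δ2 clk=1 w0=1 w4=0 w1=1 w6=1 w2=1 w5=1 w3=1
t0.Δ3 clk=1 w0=1 w4=0 w1=1 w6=1 w2=0 w5=1 w3=1
t1.Δ0 clk=1 w0=1 w4=0 w1=1 w6=1 w2=0 w5=1 w3=1
t1.Δ1 clk=0 w0=1 w4=0 w1=1 w6=1 w2=0 w5=1 w3=1
t2.Δ0 clk=0 w0=1 w4=0 w1=1 w6=1 w2=0 w5=1 w3=1
t2.Δ1 clk=1 w0=1 w4=1 w1=1 w6=1 w2=0 w5=1 w3=1
t2.Δ2 clk=1 w0=1 w4=1 w1=0 w6=1 w2=0 w5=1 w3=0
t2.Δ3 clk=1 w0=1 w4=1 w1=1 w6=1 w2=1 w5=1 w3=0
t2.Δ4 clk=1 w0=1 w4=1 w1=1 w6=1 w2=0 w5=1 w3=0
t3.Δ0 clk=1 w0=1 w4=1 w1=1 w6=1 w2=0 w5=1 w3=0
t3.Δ1 clk=0 w0=1 w4=1 w1=1 w6=1 w2=0 w5=1 w3=0
t4.Δ0 clk=0 w0=1 w4=1 w1=1 w6=1 w2=0 w5=1 w3=0
t4.Δ1 clk=1 w0=1 w4=1 w1=1 w6=1 w2=0 w5=1 w3=0
t4.Δ2 clk=1 w0=1 w4=1 w1=1 w6=0 w2=0 w5=1 w3=0
t4.Δ3 clk=1 w0=1 w4=1 w1=1 w6=0 w2=1 w5=1 w3=0
t5.Δ0 clk=1 w0=1 w4=1 w1=1 w6=0 w2=1 w5=1 w3=0
t5.Δ1 clk=0 w0=1 w4=1 w1=1 w6=0 w2=1 w5=1 w3=0

2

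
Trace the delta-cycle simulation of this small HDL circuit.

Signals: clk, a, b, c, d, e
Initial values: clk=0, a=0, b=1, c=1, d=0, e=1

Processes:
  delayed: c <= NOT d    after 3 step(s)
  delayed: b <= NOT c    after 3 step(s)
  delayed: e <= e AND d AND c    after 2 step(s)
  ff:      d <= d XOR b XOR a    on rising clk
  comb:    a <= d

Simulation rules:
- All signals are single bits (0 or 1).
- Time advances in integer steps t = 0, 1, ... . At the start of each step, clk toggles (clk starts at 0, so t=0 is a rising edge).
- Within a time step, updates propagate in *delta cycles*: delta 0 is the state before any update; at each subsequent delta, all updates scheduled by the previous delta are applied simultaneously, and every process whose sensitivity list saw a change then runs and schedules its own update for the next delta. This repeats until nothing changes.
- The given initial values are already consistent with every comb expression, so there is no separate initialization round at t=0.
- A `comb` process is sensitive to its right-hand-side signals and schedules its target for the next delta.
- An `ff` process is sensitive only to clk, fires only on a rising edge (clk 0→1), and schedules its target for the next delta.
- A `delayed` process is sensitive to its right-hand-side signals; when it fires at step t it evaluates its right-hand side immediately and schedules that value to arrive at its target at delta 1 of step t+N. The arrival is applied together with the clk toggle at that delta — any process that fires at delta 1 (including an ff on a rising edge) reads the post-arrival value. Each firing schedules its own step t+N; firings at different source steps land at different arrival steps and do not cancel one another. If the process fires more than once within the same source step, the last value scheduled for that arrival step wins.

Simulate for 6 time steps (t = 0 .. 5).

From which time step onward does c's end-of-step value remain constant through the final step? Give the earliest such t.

3

t=0 Δ0: d=0 a=0 e=1 c=1 b=1 clk=0
  Δ1: clk:0→1
  Δ2: d:0→1
  Δ3: a:0→1
  (3Δ to stable)
t=1 Δ0: d=1 a=1 e=1 c=1 b=1 clk=1
  Δ1: clk:1→0
  (1Δ to stable)
t=2 Δ0: d=1 a=1 e=1 c=1 b=1 clk=0
  Δ1: clk:0→1
  (1Δ to stable)
t=3 Δ0: d=1 a=1 e=1 c=1 b=1 clk=1
  Δ1: c:1→0, clk:1→0
  (1Δ to stable)
t=4 Δ0: d=1 a=1 e=1 c=0 b=1 clk=0
  Δ1: clk:0→1
  (1Δ to stable)
t=5 Δ0: d=1 a=1 e=1 c=0 b=1 clk=1
  Δ1: e:1→0, clk:1→0
  (1Δ to stable)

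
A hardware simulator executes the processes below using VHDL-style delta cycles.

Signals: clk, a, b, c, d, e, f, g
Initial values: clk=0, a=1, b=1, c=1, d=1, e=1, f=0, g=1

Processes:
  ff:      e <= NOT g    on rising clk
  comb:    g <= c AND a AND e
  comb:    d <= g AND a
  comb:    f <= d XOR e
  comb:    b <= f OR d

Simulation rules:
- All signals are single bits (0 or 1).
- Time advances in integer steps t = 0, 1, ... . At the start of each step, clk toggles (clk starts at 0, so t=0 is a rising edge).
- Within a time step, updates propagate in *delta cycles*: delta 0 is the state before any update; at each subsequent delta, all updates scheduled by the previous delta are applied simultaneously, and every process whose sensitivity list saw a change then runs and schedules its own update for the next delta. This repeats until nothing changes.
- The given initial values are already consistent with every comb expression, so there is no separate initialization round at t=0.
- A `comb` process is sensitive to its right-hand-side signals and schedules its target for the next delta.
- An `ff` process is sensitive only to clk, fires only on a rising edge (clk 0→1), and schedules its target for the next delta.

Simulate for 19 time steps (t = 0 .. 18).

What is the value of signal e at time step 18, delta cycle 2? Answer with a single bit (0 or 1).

1

t0.Δ0 a=1 f=0 clk=0 g=1 d=1 b=1 e=1 c=1
t0.Δ1 a=1 f=0 clk=1 g=1 d=1 b=1 e=1 c=1
t0.Δ2 a=1 f=0 clk=1 g=1 d=1 b=1 e=0 c=1
t0.Δ3 a=1 f=1 clk=1 g=0 d=1 b=1 e=0 c=1
t0.Δ4 a=1 f=1 clk=1 g=0 d=0 b=1 e=0 c=1
t0.Δ5 a=1 f=0 clk=1 g=0 d=0 b=1 e=0 c=1
t0.Δ6 a=1 f=0 clk=1 g=0 d=0 b=0 e=0 c=1
t1.Δ0 a=1 f=0 clk=1 g=0 d=0 b=0 e=0 c=1
t1.Δ1 a=1 f=0 clk=0 g=0 d=0 b=0 e=0 c=1
t2.Δ0 a=1 f=0 clk=0 g=0 d=0 b=0 e=0 c=1
t2.Δ1 a=1 f=0 clk=1 g=0 d=0 b=0 e=0 c=1
t2.Δ2 a=1 f=0 clk=1 g=0 d=0 b=0 e=1 c=1
t2.Δ3 a=1 f=1 clk=1 g=1 d=0 b=0 e=1 c=1
t2.Δ4 a=1 f=1 clk=1 g=1 d=1 b=1 e=1 c=1
t2.Δ5 a=1 f=0 clk=1 g=1 d=1 b=1 e=1 c=1
t3.Δ0 a=1 f=0 clk=1 g=1 d=1 b=1 e=1 c=1
t3.Δ1 a=1 f=0 clk=0 g=1 d=1 b=1 e=1 c=1
t4.Δ0 a=1 f=0 clk=0 g=1 d=1 b=1 e=1 c=1
t4.Δ1 a=1 f=0 clk=1 g=1 d=1 b=1 e=1 c=1
t4.Δ2 a=1 f=0 clk=1 g=1 d=1 b=1 e=0 c=1
t4.Δ3 a=1 f=1 clk=1 g=0 d=1 b=1 e=0 c=1
t4.Δ4 a=1 f=1 clk=1 g=0 d=0 b=1 e=0 c=1
t4.Δ5 a=1 f=0 clk=1 g=0 d=0 b=1 e=0 c=1
t4.Δ6 a=1 f=0 clk=1 g=0 d=0 b=0 e=0 c=1
t5.Δ0 a=1 f=0 clk=1 g=0 d=0 b=0 e=0 c=1
t5.Δ1 a=1 f=0 clk=0 g=0 d=0 b=0 e=0 c=1
t6.Δ0 a=1 f=0 clk=0 g=0 d=0 b=0 e=0 c=1
t6.Δ1 a=1 f=0 clk=1 g=0 d=0 b=0 e=0 c=1
t6.Δ2 a=1 f=0 clk=1 g=0 d=0 b=0 e=1 c=1
t6.Δ3 a=1 f=1 clk=1 g=1 d=0 b=0 e=1 c=1
t6.Δ4 a=1 f=1 clk=1 g=1 d=1 b=1 e=1 c=1
t6.Δ5 a=1 f=0 clk=1 g=1 d=1 b=1 e=1 c=1
t7.Δ0 a=1 f=0 clk=1 g=1 d=1 b=1 e=1 c=1
t7.Δ1 a=1 f=0 clk=0 g=1 d=1 b=1 e=1 c=1
t8.Δ0 a=1 f=0 clk=0 g=1 d=1 b=1 e=1 c=1
t8.Δ1 a=1 f=0 clk=1 g=1 d=1 b=1 e=1 c=1
t8.Δ2 a=1 f=0 clk=1 g=1 d=1 b=1 e=0 c=1
t8.Δ3 a=1 f=1 clk=1 g=0 d=1 b=1 e=0 c=1
t8.Δ4 a=1 f=1 clk=1 g=0 d=0 b=1 e=0 c=1
t8.Δ5 a=1 f=0 clk=1 g=0 d=0 b=1 e=0 c=1
t8.Δ6 a=1 f=0 clk=1 g=0 d=0 b=0 e=0 c=1
t9.Δ0 a=1 f=0 clk=1 g=0 d=0 b=0 e=0 c=1
t9.Δ1 a=1 f=0 clk=0 g=0 d=0 b=0 e=0 c=1
t10.Δ0 a=1 f=0 clk=0 g=0 d=0 b=0 e=0 c=1
t10.Δ1 a=1 f=0 clk=1 g=0 d=0 b=0 e=0 c=1
t10.Δ2 a=1 f=0 clk=1 g=0 d=0 b=0 e=1 c=1
t10.Δ3 a=1 f=1 clk=1 g=1 d=0 b=0 e=1 c=1
t10.Δ4 a=1 f=1 clk=1 g=1 d=1 b=1 e=1 c=1
t10.Δ5 a=1 f=0 clk=1 g=1 d=1 b=1 e=1 c=1
t11.Δ0 a=1 f=0 clk=1 g=1 d=1 b=1 e=1 c=1
t11.Δ1 a=1 f=0 clk=0 g=1 d=1 b=1 e=1 c=1
t12.Δ0 a=1 f=0 clk=0 g=1 d=1 b=1 e=1 c=1
t12.Δ1 a=1 f=0 clk=1 g=1 d=1 b=1 e=1 c=1
t12.Δ2 a=1 f=0 clk=1 g=1 d=1 b=1 e=0 c=1
t12.Δ3 a=1 f=1 clk=1 g=0 d=1 b=1 e=0 c=1
t12.Δ4 a=1 f=1 clk=1 g=0 d=0 b=1 e=0 c=1
t12.Δ5 a=1 f=0 clk=1 g=0 d=0 b=1 e=0 c=1
t12.Δ6 a=1 f=0 clk=1 g=0 d=0 b=0 e=0 c=1
t13.Δ0 a=1 f=0 clk=1 g=0 d=0 b=0 e=0 c=1
t13.Δ1 a=1 f=0 clk=0 g=0 d=0 b=0 e=0 c=1
t14.Δ0 a=1 f=0 clk=0 g=0 d=0 b=0 e=0 c=1
t14.Δ1 a=1 f=0 clk=1 g=0 d=0 b=0 e=0 c=1
t14.Δ2 a=1 f=0 clk=1 g=0 d=0 b=0 e=1 c=1
t14.Δ3 a=1 f=1 clk=1 g=1 d=0 b=0 e=1 c=1
t14.Δ4 a=1 f=1 clk=1 g=1 d=1 b=1 e=1 c=1
t14.Δ5 a=1 f=0 clk=1 g=1 d=1 b=1 e=1 c=1
t15.Δ0 a=1 f=0 clk=1 g=1 d=1 b=1 e=1 c=1
t15.Δ1 a=1 f=0 clk=0 g=1 d=1 b=1 e=1 c=1
t16.Δ0 a=1 f=0 clk=0 g=1 d=1 b=1 e=1 c=1
t16.Δ1 a=1 f=0 clk=1 g=1 d=1 b=1 e=1 c=1
t16.Δ2 a=1 f=0 clk=1 g=1 d=1 b=1 e=0 c=1
t16.Δ3 a=1 f=1 clk=1 g=0 d=1 b=1 e=0 c=1
t16.Δ4 a=1 f=1 clk=1 g=0 d=0 b=1 e=0 c=1
t16.Δ5 a=1 f=0 clk=1 g=0 d=0 b=1 e=0 c=1
t16.Δ6 a=1 f=0 clk=1 g=0 d=0 b=0 e=0 c=1
t17.Δ0 a=1 f=0 clk=1 g=0 d=0 b=0 e=0 c=1
t17.Δ1 a=1 f=0 clk=0 g=0 d=0 b=0 e=0 c=1
t18.Δ0 a=1 f=0 clk=0 g=0 d=0 b=0 e=0 c=1
t18.Δ1 a=1 f=0 clk=1 g=0 d=0 b=0 e=0 c=1
t18.Δ2 a=1 f=0 clk=1 g=0 d=0 b=0 e=1 c=1
t18.Δ3 a=1 f=1 clk=1 g=1 d=0 b=0 e=1 c=1
t18.Δ4 a=1 f=1 clk=1 g=1 d=1 b=1 e=1 c=1
t18.Δ5 a=1 f=0 clk=1 g=1 d=1 b=1 e=1 c=1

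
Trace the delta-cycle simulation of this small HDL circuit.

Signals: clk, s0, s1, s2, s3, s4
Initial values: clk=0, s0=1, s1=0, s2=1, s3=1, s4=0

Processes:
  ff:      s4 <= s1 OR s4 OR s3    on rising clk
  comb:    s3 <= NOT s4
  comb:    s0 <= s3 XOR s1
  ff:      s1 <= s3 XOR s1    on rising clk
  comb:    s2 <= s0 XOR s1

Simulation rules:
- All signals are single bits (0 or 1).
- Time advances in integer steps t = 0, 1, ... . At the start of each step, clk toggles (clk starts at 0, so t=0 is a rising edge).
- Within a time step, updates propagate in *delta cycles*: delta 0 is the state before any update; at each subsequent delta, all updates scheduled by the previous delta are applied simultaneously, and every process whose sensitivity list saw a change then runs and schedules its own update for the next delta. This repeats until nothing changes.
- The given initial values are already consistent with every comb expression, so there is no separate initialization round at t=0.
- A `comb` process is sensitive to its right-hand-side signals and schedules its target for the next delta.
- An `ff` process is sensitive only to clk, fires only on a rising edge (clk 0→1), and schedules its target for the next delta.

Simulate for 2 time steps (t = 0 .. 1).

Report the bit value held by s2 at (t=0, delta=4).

[bits: s3,s4,s1,s0,s2,clk]
t=0: Δ0=100110 Δ1=100111 Δ2=111111 Δ3=011001 Δ4=011111 Δ5=011101 | 5Δ
t=1: Δ0=011101 Δ1=011100 | 1Δ

1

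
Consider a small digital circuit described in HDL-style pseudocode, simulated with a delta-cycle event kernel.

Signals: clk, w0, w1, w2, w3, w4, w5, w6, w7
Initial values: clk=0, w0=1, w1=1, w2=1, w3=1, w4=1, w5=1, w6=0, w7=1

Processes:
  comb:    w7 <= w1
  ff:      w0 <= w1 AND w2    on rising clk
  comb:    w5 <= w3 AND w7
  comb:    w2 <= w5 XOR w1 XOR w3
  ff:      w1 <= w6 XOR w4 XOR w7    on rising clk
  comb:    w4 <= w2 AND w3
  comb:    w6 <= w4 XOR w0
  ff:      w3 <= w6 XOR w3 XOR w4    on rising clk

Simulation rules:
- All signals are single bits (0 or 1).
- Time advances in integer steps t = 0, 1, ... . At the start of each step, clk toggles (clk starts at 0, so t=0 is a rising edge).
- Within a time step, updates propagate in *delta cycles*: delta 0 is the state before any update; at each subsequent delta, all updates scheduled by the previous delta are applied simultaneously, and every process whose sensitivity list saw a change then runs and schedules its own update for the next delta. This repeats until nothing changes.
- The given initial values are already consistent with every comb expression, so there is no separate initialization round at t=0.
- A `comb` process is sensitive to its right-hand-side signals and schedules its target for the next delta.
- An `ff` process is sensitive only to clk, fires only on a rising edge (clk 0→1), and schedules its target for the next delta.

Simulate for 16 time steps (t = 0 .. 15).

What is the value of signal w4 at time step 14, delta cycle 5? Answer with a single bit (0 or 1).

0

t0.Δ0 w7=1 clk=0 w0=1 w4=1 w3=1 w1=1 w5=1 w6=0 w2=1
t0.Δ1 w7=1 clk=1 w0=1 w4=1 w3=1 w1=1 w5=1 w6=0 w2=1
t0.Δ2 w7=1 clk=1 w0=1 w4=1 w3=0 w1=0 w5=1 w6=0 w2=1
t0.Δ3 w7=0 clk=1 w0=1 w4=0 w3=0 w1=0 w5=0 w6=0 w2=1
t0.Δ4 w7=0 clk=1 w0=1 w4=0 w3=0 w1=0 w5=0 w6=1 w2=0
t1.Δ0 w7=0 clk=1 w0=1 w4=0 w3=0 w1=0 w5=0 w6=1 w2=0
t1.Δ1 w7=0 clk=0 w0=1 w4=0 w3=0 w1=0 w5=0 w6=1 w2=0
t2.Δ0 w7=0 clk=0 w0=1 w4=0 w3=0 w1=0 w5=0 w6=1 w2=0
t2.Δ1 w7=0 clk=1 w0=1 w4=0 w3=0 w1=0 w5=0 w6=1 w2=0
t2.Δ2 w7=0 clk=1 w0=0 w4=0 w3=1 w1=1 w5=0 w6=1 w2=0
t2.Δ3 w7=1 clk=1 w0=0 w4=0 w3=1 w1=1 w5=0 w6=0 w2=0
t2.Δ4 w7=1 clk=1 w0=0 w4=0 w3=1 w1=1 w5=1 w6=0 w2=0
t2.Δ5 w7=1 clk=1 w0=0 w4=0 w3=1 w1=1 w5=1 w6=0 w2=1
t2.Δ6 w7=1 clk=1 w0=0 w4=1 w3=1 w1=1 w5=1 w6=0 w2=1
t2.Δ7 w7=1 clk=1 w0=0 w4=1 w3=1 w1=1 w5=1 w6=1 w2=1
t3.Δ0 w7=1 clk=1 w0=0 w4=1 w3=1 w1=1 w5=1 w6=1 w2=1
t3.Δ1 w7=1 clk=0 w0=0 w4=1 w3=1 w1=1 w5=1 w6=1 w2=1
t4.Δ0 w7=1 clk=0 w0=0 w4=1 w3=1 w1=1 w5=1 w6=1 w2=1
t4.Δ1 w7=1 clk=1 w0=0 w4=1 w3=1 w1=1 w5=1 w6=1 w2=1
t4.Δ2 w7=1 clk=1 w0=1 w4=1 w3=1 w1=1 w5=1 w6=1 w2=1
t4.Δ3 w7=1 clk=1 w0=1 w4=1 w3=1 w1=1 w5=1 w6=0 w2=1
t5.Δ0 w7=1 clk=1 w0=1 w4=1 w3=1 w1=1 w5=1 w6=0 w2=1
t5.Δ1 w7=1 clk=0 w0=1 w4=1 w3=1 w1=1 w5=1 w6=0 w2=1
t6.Δ0 w7=1 clk=0 w0=1 w4=1 w3=1 w1=1 w5=1 w6=0 w2=1
t6.Δ1 w7=1 clk=1 w0=1 w4=1 w3=1 w1=1 w5=1 w6=0 w2=1
t6.Δ2 w7=1 clk=1 w0=1 w4=1 w3=0 w1=0 w5=1 w6=0 w2=1
t6.Δ3 w7=0 clk=1 w0=1 w4=0 w3=0 w1=0 w5=0 w6=0 w2=1
t6.Δ4 w7=0 clk=1 w0=1 w4=0 w3=0 w1=0 w5=0 w6=1 w2=0
t7.Δ0 w7=0 clk=1 w0=1 w4=0 w3=0 w1=0 w5=0 w6=1 w2=0
t7.Δ1 w7=0 clk=0 w0=1 w4=0 w3=0 w1=0 w5=0 w6=1 w2=0
t8.Δ0 w7=0 clk=0 w0=1 w4=0 w3=0 w1=0 w5=0 w6=1 w2=0
t8.Δ1 w7=0 clk=1 w0=1 w4=0 w3=0 w1=0 w5=0 w6=1 w2=0
t8.Δ2 w7=0 clk=1 w0=0 w4=0 w3=1 w1=1 w5=0 w6=1 w2=0
t8.Δ3 w7=1 clk=1 w0=0 w4=0 w3=1 w1=1 w5=0 w6=0 w2=0
t8.Δ4 w7=1 clk=1 w0=0 w4=0 w3=1 w1=1 w5=1 w6=0 w2=0
t8.Δ5 w7=1 clk=1 w0=0 w4=0 w3=1 w1=1 w5=1 w6=0 w2=1
t8.Δ6 w7=1 clk=1 w0=0 w4=1 w3=1 w1=1 w5=1 w6=0 w2=1
t8.Δ7 w7=1 clk=1 w0=0 w4=1 w3=1 w1=1 w5=1 w6=1 w2=1
t9.Δ0 w7=1 clk=1 w0=0 w4=1 w3=1 w1=1 w5=1 w6=1 w2=1
t9.Δ1 w7=1 clk=0 w0=0 w4=1 w3=1 w1=1 w5=1 w6=1 w2=1
t10.Δ0 w7=1 clk=0 w0=0 w4=1 w3=1 w1=1 w5=1 w6=1 w2=1
t10.Δ1 w7=1 clk=1 w0=0 w4=1 w3=1 w1=1 w5=1 w6=1 w2=1
t10.Δ2 w7=1 clk=1 w0=1 w4=1 w3=1 w1=1 w5=1 w6=1 w2=1
t10.Δ3 w7=1 clk=1 w0=1 w4=1 w3=1 w1=1 w5=1 w6=0 w2=1
t11.Δ0 w7=1 clk=1 w0=1 w4=1 w3=1 w1=1 w5=1 w6=0 w2=1
t11.Δ1 w7=1 clk=0 w0=1 w4=1 w3=1 w1=1 w5=1 w6=0 w2=1
t12.Δ0 w7=1 clk=0 w0=1 w4=1 w3=1 w1=1 w5=1 w6=0 w2=1
t12.Δ1 w7=1 clk=1 w0=1 w4=1 w3=1 w1=1 w5=1 w6=0 w2=1
t12.Δ2 w7=1 clk=1 w0=1 w4=1 w3=0 w1=0 w5=1 w6=0 w2=1
t12.Δ3 w7=0 clk=1 w0=1 w4=0 w3=0 w1=0 w5=0 w6=0 w2=1
t12.Δ4 w7=0 clk=1 w0=1 w4=0 w3=0 w1=0 w5=0 w6=1 w2=0
t13.Δ0 w7=0 clk=1 w0=1 w4=0 w3=0 w1=0 w5=0 w6=1 w2=0
t13.Δ1 w7=0 clk=0 w0=1 w4=0 w3=0 w1=0 w5=0 w6=1 w2=0
t14.Δ0 w7=0 clk=0 w0=1 w4=0 w3=0 w1=0 w5=0 w6=1 w2=0
t14.Δ1 w7=0 clk=1 w0=1 w4=0 w3=0 w1=0 w5=0 w6=1 w2=0
t14.Δ2 w7=0 clk=1 w0=0 w4=0 w3=1 w1=1 w5=0 w6=1 w2=0
t14.Δ3 w7=1 clk=1 w0=0 w4=0 w3=1 w1=1 w5=0 w6=0 w2=0
t14.Δ4 w7=1 clk=1 w0=0 w4=0 w3=1 w1=1 w5=1 w6=0 w2=0
t14.Δ5 w7=1 clk=1 w0=0 w4=0 w3=1 w1=1 w5=1 w6=0 w2=1
t14.Δ6 w7=1 clk=1 w0=0 w4=1 w3=1 w1=1 w5=1 w6=0 w2=1
t14.Δ7 w7=1 clk=1 w0=0 w4=1 w3=1 w1=1 w5=1 w6=1 w2=1
t15.Δ0 w7=1 clk=1 w0=0 w4=1 w3=1 w1=1 w5=1 w6=1 w2=1
t15.Δ1 w7=1 clk=0 w0=0 w4=1 w3=1 w1=1 w5=1 w6=1 w2=1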